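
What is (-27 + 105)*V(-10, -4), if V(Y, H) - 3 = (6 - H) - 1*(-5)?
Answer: 1404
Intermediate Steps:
V(Y, H) = 14 - H (V(Y, H) = 3 + ((6 - H) - 1*(-5)) = 3 + ((6 - H) + 5) = 3 + (11 - H) = 14 - H)
(-27 + 105)*V(-10, -4) = (-27 + 105)*(14 - 1*(-4)) = 78*(14 + 4) = 78*18 = 1404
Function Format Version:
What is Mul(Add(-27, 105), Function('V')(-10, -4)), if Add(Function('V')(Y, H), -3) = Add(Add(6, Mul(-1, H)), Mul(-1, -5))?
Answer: 1404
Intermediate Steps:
Function('V')(Y, H) = Add(14, Mul(-1, H)) (Function('V')(Y, H) = Add(3, Add(Add(6, Mul(-1, H)), Mul(-1, -5))) = Add(3, Add(Add(6, Mul(-1, H)), 5)) = Add(3, Add(11, Mul(-1, H))) = Add(14, Mul(-1, H)))
Mul(Add(-27, 105), Function('V')(-10, -4)) = Mul(Add(-27, 105), Add(14, Mul(-1, -4))) = Mul(78, Add(14, 4)) = Mul(78, 18) = 1404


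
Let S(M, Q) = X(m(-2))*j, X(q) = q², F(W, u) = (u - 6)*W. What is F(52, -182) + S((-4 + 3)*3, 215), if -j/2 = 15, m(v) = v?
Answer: -9896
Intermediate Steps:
F(W, u) = W*(-6 + u) (F(W, u) = (-6 + u)*W = W*(-6 + u))
j = -30 (j = -2*15 = -30)
S(M, Q) = -120 (S(M, Q) = (-2)²*(-30) = 4*(-30) = -120)
F(52, -182) + S((-4 + 3)*3, 215) = 52*(-6 - 182) - 120 = 52*(-188) - 120 = -9776 - 120 = -9896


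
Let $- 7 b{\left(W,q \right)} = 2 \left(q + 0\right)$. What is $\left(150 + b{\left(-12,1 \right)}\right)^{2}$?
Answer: $\frac{1098304}{49} \approx 22414.0$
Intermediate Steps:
$b{\left(W,q \right)} = - \frac{2 q}{7}$ ($b{\left(W,q \right)} = - \frac{2 \left(q + 0\right)}{7} = - \frac{2 q}{7}$)
$\left(150 + b{\left(-12,1 \right)}\right)^{2} = \left(150 - \frac{2}{7}\right)^{2} = \left(\frac{1048}{7}\right)^{2} = \frac{1098304}{49}$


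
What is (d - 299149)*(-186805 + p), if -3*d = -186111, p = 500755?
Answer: -74441312400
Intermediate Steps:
d = 62037 (d = -1/3*(-186111) = 62037)
(d - 299149)*(-186805 + p) = (62037 - 299149)*(-186805 + 500755) = -237112*313950 = -74441312400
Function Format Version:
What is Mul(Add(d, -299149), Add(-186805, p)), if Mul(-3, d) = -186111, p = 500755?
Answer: -74441312400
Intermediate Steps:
d = 62037 (d = Mul(Rational(-1, 3), -186111) = 62037)
Mul(Add(d, -299149), Add(-186805, p)) = Mul(Add(62037, -299149), Add(-186805, 500755)) = Mul(-237112, 313950) = -74441312400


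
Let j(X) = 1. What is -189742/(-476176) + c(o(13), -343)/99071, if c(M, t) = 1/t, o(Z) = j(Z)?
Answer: 3223844702375/8090552373064 ≈ 0.39847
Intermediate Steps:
o(Z) = 1
-189742/(-476176) + c(o(13), -343)/99071 = -189742/(-476176) + 1/(-343*99071) = -189742*(-1/476176) - 1/343*1/99071 = 94871/238088 - 1/33981353 = 3223844702375/8090552373064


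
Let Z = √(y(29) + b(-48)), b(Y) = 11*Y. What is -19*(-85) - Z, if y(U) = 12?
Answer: 1615 - 2*I*√129 ≈ 1615.0 - 22.716*I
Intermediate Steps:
Z = 2*I*√129 (Z = √(12 + 11*(-48)) = √(12 - 528) = √(-516) = 2*I*√129 ≈ 22.716*I)
-19*(-85) - Z = -19*(-85) - 2*I*√129 = 1615 - 2*I*√129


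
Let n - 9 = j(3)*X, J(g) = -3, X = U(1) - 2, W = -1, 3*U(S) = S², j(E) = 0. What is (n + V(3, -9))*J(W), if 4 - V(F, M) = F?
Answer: -30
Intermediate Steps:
V(F, M) = 4 - F
U(S) = S²/3
X = -5/3 (X = (⅓)*1² - 2 = (⅓)*1 - 2 = ⅓ - 2 = -5/3 ≈ -1.6667)
n = 9 (n = 9 + 0*(-5/3) = 9 + 0 = 9)
(n + V(3, -9))*J(W) = (9 + (4 - 1*3))*(-3) = (9 + (4 - 3))*(-3) = (9 + 1)*(-3) = 10*(-3) = -30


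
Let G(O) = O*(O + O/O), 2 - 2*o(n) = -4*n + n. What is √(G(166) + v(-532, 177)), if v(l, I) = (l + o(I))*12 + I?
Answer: √24713 ≈ 157.20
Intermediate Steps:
o(n) = 1 + 3*n/2 (o(n) = 1 - (-4*n + n)/2 = 1 - (-3)*n/2 = 1 + 3*n/2)
G(O) = O*(1 + O) (G(O) = O*(O + 1) = O*(1 + O))
v(l, I) = 12 + 12*l + 19*I (v(l, I) = (l + (1 + 3*I/2))*12 + I = (1 + l + 3*I/2)*12 + I = (12 + 12*l + 18*I) + I = 12 + 12*l + 19*I)
√(G(166) + v(-532, 177)) = √(166*(1 + 166) + (12 + 12*(-532) + 19*177)) = √(166*167 + (12 - 6384 + 3363)) = √(27722 - 3009) = √24713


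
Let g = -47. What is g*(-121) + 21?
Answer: 5708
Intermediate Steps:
g*(-121) + 21 = -47*(-121) + 21 = 5687 + 21 = 5708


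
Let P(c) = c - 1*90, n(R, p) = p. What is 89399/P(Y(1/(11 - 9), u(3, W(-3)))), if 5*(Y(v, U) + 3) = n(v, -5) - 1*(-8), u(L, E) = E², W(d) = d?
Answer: -446995/462 ≈ -967.52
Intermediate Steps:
Y(v, U) = -12/5 (Y(v, U) = -3 + (-5 - 1*(-8))/5 = -3 + (-5 + 8)/5 = -3 + (⅕)*3 = -3 + ⅗ = -12/5)
P(c) = -90 + c (P(c) = c - 90 = -90 + c)
89399/P(Y(1/(11 - 9), u(3, W(-3)))) = 89399/(-90 - 12/5) = 89399/(-462/5) = 89399*(-5/462) = -446995/462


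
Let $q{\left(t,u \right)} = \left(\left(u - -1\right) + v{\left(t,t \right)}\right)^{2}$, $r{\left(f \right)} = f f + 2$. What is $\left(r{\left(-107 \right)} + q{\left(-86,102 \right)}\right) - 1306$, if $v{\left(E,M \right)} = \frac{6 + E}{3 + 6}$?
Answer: $\frac{1539154}{81} \approx 19002.0$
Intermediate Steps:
$v{\left(E,M \right)} = \frac{2}{3} + \frac{E}{9}$ ($v{\left(E,M \right)} = \frac{6 + E}{9} = \left(6 + E\right) \frac{1}{9} = \frac{2}{3} + \frac{E}{9}$)
$r{\left(f \right)} = 2 + f^{2}$ ($r{\left(f \right)} = f^{2} + 2 = 2 + f^{2}$)
$q{\left(t,u \right)} = \left(\frac{5}{3} + u + \frac{t}{9}\right)^{2}$ ($q{\left(t,u \right)} = \left(\left(u - -1\right) + \left(\frac{2}{3} + \frac{t}{9}\right)\right)^{2} = \left(\left(u + 1\right) + \left(\frac{2}{3} + \frac{t}{9}\right)\right)^{2} = \left(\left(1 + u\right) + \left(\frac{2}{3} + \frac{t}{9}\right)\right)^{2} = \left(\frac{5}{3} + u + \frac{t}{9}\right)^{2}$)
$\left(r{\left(-107 \right)} + q{\left(-86,102 \right)}\right) - 1306 = \left(\left(2 + \left(-107\right)^{2}\right) + \frac{\left(15 - 86 + 9 \cdot 102\right)^{2}}{81}\right) - 1306 = \left(\left(2 + 11449\right) + \frac{\left(15 - 86 + 918\right)^{2}}{81}\right) - 1306 = \left(11451 + \frac{847^{2}}{81}\right) - 1306 = \left(11451 + \frac{1}{81} \cdot 717409\right) - 1306 = \left(11451 + \frac{717409}{81}\right) - 1306 = \frac{1644940}{81} - 1306 = \frac{1539154}{81}$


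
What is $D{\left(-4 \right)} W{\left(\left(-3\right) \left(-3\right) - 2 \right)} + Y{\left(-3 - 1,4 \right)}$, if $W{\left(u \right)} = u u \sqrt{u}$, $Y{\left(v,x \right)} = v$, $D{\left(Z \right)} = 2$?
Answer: $-4 + 98 \sqrt{7} \approx 255.28$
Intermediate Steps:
$W{\left(u \right)} = u^{\frac{5}{2}}$ ($W{\left(u \right)} = u^{2} \sqrt{u} = u^{\frac{5}{2}}$)
$D{\left(-4 \right)} W{\left(\left(-3\right) \left(-3\right) - 2 \right)} + Y{\left(-3 - 1,4 \right)} = 2 \left(\left(-3\right) \left(-3\right) - 2\right)^{\frac{5}{2}} - 4 = 2 \left(9 - 2\right)^{\frac{5}{2}} - 4 = 2 \cdot 7^{\frac{5}{2}} - 4 = 2 \cdot 49 \sqrt{7} - 4 = 98 \sqrt{7} - 4 = -4 + 98 \sqrt{7}$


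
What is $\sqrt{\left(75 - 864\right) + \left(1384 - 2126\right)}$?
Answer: $i \sqrt{1531} \approx 39.128 i$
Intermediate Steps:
$\sqrt{\left(75 - 864\right) + \left(1384 - 2126\right)} = \sqrt{-789 - 742} = \sqrt{-1531} = i \sqrt{1531}$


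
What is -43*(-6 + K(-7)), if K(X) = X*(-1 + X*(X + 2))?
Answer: 10492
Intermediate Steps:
K(X) = X*(-1 + X*(2 + X))
-43*(-6 + K(-7)) = -43*(-6 - 7*(-1 + (-7)² + 2*(-7))) = -43*(-6 - 7*(-1 + 49 - 14)) = -43*(-6 - 7*34) = -43*(-6 - 238) = -43*(-244) = 10492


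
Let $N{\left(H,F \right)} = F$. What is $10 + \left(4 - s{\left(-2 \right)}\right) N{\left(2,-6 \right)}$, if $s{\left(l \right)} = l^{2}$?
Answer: $10$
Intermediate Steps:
$10 + \left(4 - s{\left(-2 \right)}\right) N{\left(2,-6 \right)} = 10 + \left(4 - \left(-2\right)^{2}\right) \left(-6\right) = 10 + \left(4 - 4\right) \left(-6\right) = 10 + 0 \left(-6\right) = 10 + 0 = 10$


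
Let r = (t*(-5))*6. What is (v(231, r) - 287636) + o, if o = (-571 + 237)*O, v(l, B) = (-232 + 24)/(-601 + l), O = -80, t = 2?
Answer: -48269356/185 ≈ -2.6092e+5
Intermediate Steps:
r = -60 (r = (2*(-5))*6 = -10*6 = -60)
v(l, B) = -208/(-601 + l)
o = 26720 (o = (-571 + 237)*(-80) = -334*(-80) = 26720)
(v(231, r) - 287636) + o = (-208/(-601 + 231) - 287636) + 26720 = (-208/(-370) - 287636) + 26720 = (-208*(-1/370) - 287636) + 26720 = (104/185 - 287636) + 26720 = -53212556/185 + 26720 = -48269356/185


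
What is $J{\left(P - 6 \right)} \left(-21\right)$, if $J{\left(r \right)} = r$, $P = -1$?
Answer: $147$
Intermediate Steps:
$J{\left(P - 6 \right)} \left(-21\right) = \left(-1 - 6\right) \left(-21\right) = \left(-7\right) \left(-21\right) = 147$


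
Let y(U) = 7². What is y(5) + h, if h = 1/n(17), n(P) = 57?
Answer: 2794/57 ≈ 49.018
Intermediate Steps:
y(U) = 49
h = 1/57 ≈ 0.017544
y(5) + h = 49 + 1/57 = 2794/57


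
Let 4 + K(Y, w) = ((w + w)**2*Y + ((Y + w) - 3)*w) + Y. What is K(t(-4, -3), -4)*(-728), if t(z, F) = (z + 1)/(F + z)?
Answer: -36504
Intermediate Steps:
t(z, F) = (1 + z)/(F + z)
K(Y, w) = -4 + Y + w*(-3 + Y + w) + 4*Y*w**2 (K(Y, w) = -4 + (((w + w)**2*Y + ((Y + w) - 3)*w) + Y) = -4 + (((2*w)**2*Y + (-3 + Y + w)*w) + Y) = -4 + (((4*w**2)*Y + w*(-3 + Y + w)) + Y) = -4 + ((4*Y*w**2 + w*(-3 + Y + w)) + Y) = -4 + ((w*(-3 + Y + w) + 4*Y*w**2) + Y) = -4 + (Y + w*(-3 + Y + w) + 4*Y*w**2) = -4 + Y + w*(-3 + Y + w) + 4*Y*w**2)
K(t(-4, -3), -4)*(-728) = (-4 + (1 - 4)/(-3 - 4) + (-4)**2 - 3*(-4) + ((1 - 4)/(-3 - 4))*(-4) + 4*((1 - 4)/(-3 - 4))*(-4)**2)*(-728) = (-4 - 3/(-7) + 16 + 12 + (-3/(-7))*(-4) + 4*(-3/(-7))*16)*(-728) = (-4 - 1/7*(-3) + 16 + 12 - 1/7*(-3)*(-4) + 4*(-1/7*(-3))*16)*(-728) = (-4 + 3/7 + 16 + 12 + (3/7)*(-4) + 4*(3/7)*16)*(-728) = (-4 + 3/7 + 16 + 12 - 12/7 + 192/7)*(-728) = (351/7)*(-728) = -36504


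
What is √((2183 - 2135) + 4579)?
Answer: √4627 ≈ 68.022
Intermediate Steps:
√((2183 - 2135) + 4579) = √(48 + 4579) = √4627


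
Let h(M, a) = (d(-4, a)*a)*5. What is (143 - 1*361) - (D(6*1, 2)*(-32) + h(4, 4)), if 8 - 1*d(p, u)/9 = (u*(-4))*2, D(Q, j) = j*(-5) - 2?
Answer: -7802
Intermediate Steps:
D(Q, j) = -2 - 5*j (D(Q, j) = -5*j - 2 = -2 - 5*j)
d(p, u) = 72 + 72*u (d(p, u) = 72 - 9*u*(-4)*2 = 72 - 9*(-4*u)*2 = 72 - (-72)*u = 72 + 72*u)
h(M, a) = 5*a*(72 + 72*a) (h(M, a) = ((72 + 72*a)*a)*5 = (a*(72 + 72*a))*5 = 5*a*(72 + 72*a))
(143 - 1*361) - (D(6*1, 2)*(-32) + h(4, 4)) = (143 - 1*361) - ((-2 - 5*2)*(-32) + 360*4*(1 + 4)) = (143 - 361) - ((-2 - 10)*(-32) + 360*4*5) = -218 - (-12*(-32) + 7200) = -218 - (384 + 7200) = -218 - 1*7584 = -218 - 7584 = -7802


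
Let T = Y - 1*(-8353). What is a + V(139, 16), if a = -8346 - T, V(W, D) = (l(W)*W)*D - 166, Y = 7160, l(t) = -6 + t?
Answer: 271767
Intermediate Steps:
T = 15513 (T = 7160 - 1*(-8353) = 7160 + 8353 = 15513)
V(W, D) = -166 + D*W*(-6 + W) (V(W, D) = ((-6 + W)*W)*D - 166 = (W*(-6 + W))*D - 166 = D*W*(-6 + W) - 166 = -166 + D*W*(-6 + W))
a = -23859 (a = -8346 - 1*15513 = -8346 - 15513 = -23859)
a + V(139, 16) = -23859 + (-166 + 16*139*(-6 + 139)) = -23859 + (-166 + 16*139*133) = -23859 + (-166 + 295792) = -23859 + 295626 = 271767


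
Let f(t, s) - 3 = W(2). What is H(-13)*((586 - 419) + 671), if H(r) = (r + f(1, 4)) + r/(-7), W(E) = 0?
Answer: -47766/7 ≈ -6823.7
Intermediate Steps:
f(t, s) = 3 (f(t, s) = 3 + 0 = 3)
H(r) = 3 + 6*r/7 (H(r) = (r + 3) + r/(-7) = (3 + r) + r*(-⅐) = (3 + r) - r/7 = 3 + 6*r/7)
H(-13)*((586 - 419) + 671) = (3 + (6/7)*(-13))*((586 - 419) + 671) = (3 - 78/7)*(167 + 671) = -57/7*838 = -47766/7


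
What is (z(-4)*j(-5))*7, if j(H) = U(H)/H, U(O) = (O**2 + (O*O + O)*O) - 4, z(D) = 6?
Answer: 3318/5 ≈ 663.60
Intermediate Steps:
U(O) = -4 + O**2 + O*(O + O**2) (U(O) = (O**2 + (O**2 + O)*O) - 4 = (O**2 + (O + O**2)*O) - 4 = (O**2 + O*(O + O**2)) - 4 = -4 + O**2 + O*(O + O**2))
j(H) = (-4 + H**3 + 2*H**2)/H
(z(-4)*j(-5))*7 = (6*((-5)**2 - 4/(-5) + 2*(-5)))*7 = (6*(25 - 4*(-1/5) - 10))*7 = (6*(25 + 4/5 - 10))*7 = (6*(79/5))*7 = (474/5)*7 = 3318/5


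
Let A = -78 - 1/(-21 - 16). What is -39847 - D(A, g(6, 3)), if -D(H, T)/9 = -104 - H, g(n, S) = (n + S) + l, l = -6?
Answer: -1483006/37 ≈ -40081.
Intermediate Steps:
g(n, S) = -6 + S + n (g(n, S) = (n + S) - 6 = (S + n) - 6 = -6 + S + n)
A = -2885/37 (A = -78 - 1/(-37) = -78 - 1*(-1/37) = -78 + 1/37 = -2885/37 ≈ -77.973)
D(H, T) = 936 + 9*H (D(H, T) = -9*(-104 - H) = 936 + 9*H)
-39847 - D(A, g(6, 3)) = -39847 - (936 + 9*(-2885/37)) = -39847 - (936 - 25965/37) = -39847 - 1*8667/37 = -39847 - 8667/37 = -1483006/37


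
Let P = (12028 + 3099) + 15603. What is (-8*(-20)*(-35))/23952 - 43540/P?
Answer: -1084784/657183 ≈ -1.6507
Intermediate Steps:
P = 30730 (P = 15127 + 15603 = 30730)
(-8*(-20)*(-35))/23952 - 43540/P = (-8*(-20)*(-35))/23952 - 43540/30730 = (160*(-35))*(1/23952) - 43540*1/30730 = -5600*1/23952 - 622/439 = -350/1497 - 622/439 = -1084784/657183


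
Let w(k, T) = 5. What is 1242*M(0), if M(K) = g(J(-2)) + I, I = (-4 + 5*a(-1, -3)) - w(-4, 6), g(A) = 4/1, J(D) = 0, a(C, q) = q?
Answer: -24840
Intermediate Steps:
g(A) = 4 (g(A) = 4*1 = 4)
I = -24 (I = (-4 + 5*(-3)) - 1*5 = (-4 - 15) - 5 = -19 - 5 = -24)
M(K) = -20 (M(K) = 4 - 24 = -20)
1242*M(0) = 1242*(-20) = -24840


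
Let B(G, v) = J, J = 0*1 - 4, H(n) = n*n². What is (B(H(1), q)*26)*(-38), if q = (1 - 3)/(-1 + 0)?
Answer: 3952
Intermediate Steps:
H(n) = n³
J = -4 (J = 0 - 4 = -4)
q = 2 (q = -2/(-1) = -2*(-1) = 2)
B(G, v) = -4
(B(H(1), q)*26)*(-38) = -4*26*(-38) = -104*(-38) = 3952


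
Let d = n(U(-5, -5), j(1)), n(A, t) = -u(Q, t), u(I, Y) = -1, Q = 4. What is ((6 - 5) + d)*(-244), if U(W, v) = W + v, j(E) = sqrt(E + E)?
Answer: -488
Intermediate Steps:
j(E) = sqrt(2)*sqrt(E) (j(E) = sqrt(2*E) = sqrt(2)*sqrt(E))
n(A, t) = 1 (n(A, t) = -1*(-1) = 1)
d = 1
((6 - 5) + d)*(-244) = ((6 - 5) + 1)*(-244) = (1 + 1)*(-244) = 2*(-244) = -488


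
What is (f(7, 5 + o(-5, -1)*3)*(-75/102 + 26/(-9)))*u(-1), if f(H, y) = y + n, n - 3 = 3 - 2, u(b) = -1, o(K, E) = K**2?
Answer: 15526/51 ≈ 304.43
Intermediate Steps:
n = 4 (n = 3 + (3 - 2) = 3 + 1 = 4)
f(H, y) = 4 + y (f(H, y) = y + 4 = 4 + y)
(f(7, 5 + o(-5, -1)*3)*(-75/102 + 26/(-9)))*u(-1) = ((4 + (5 + (-5)**2*3))*(-75/102 + 26/(-9)))*(-1) = ((4 + (5 + 25*3))*(-75*1/102 + 26*(-1/9)))*(-1) = ((4 + (5 + 75))*(-25/34 - 26/9))*(-1) = ((4 + 80)*(-1109/306))*(-1) = (84*(-1109/306))*(-1) = -15526/51*(-1) = 15526/51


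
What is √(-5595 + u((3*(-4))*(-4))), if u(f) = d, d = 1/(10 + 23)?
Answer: I*√6092922/33 ≈ 74.8*I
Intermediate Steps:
d = 1/33 ≈ 0.030303
u(f) = 1/33
√(-5595 + u((3*(-4))*(-4))) = √(-5595 + 1/33) = √(-184634/33) = I*√6092922/33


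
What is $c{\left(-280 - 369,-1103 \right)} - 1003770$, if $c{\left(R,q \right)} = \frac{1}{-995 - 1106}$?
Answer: $- \frac{2108920771}{2101} \approx -1.0038 \cdot 10^{6}$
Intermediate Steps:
$c{\left(R,q \right)} = - \frac{1}{2101}$ ($c{\left(R,q \right)} = \frac{1}{-2101} = - \frac{1}{2101}$)
$c{\left(-280 - 369,-1103 \right)} - 1003770 = - \frac{1}{2101} - 1003770 = - \frac{2108920771}{2101}$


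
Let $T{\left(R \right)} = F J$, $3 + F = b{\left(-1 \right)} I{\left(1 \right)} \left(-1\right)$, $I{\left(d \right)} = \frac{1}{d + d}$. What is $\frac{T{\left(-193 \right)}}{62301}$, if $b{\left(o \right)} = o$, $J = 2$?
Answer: $- \frac{5}{62301} \approx -8.0256 \cdot 10^{-5}$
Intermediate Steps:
$I{\left(d \right)} = \frac{1}{2 d}$
$F = - \frac{5}{2}$ ($F = -3 + - \frac{1}{2 \cdot 1} \left(-1\right) = -3 + - \frac{1}{2} \left(-1\right) = -3 + \left(-1\right) \frac{1}{2} \left(-1\right) = -3 - - \frac{1}{2} = -3 + \frac{1}{2} = - \frac{5}{2} \approx -2.5$)
$T{\left(R \right)} = -5$ ($T{\left(R \right)} = \left(- \frac{5}{2}\right) 2 = -5$)
$\frac{T{\left(-193 \right)}}{62301} = - \frac{5}{62301}$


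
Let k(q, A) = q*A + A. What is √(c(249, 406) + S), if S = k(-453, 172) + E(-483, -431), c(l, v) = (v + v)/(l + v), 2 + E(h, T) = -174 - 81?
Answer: I*√33463847165/655 ≈ 279.28*I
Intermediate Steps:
E(h, T) = -257 (E(h, T) = -2 + (-174 - 81) = -2 - 255 = -257)
k(q, A) = A + A*q (k(q, A) = A*q + A = A + A*q)
c(l, v) = 2*v/(l + v) (c(l, v) = (2*v)/(l + v) = 2*v/(l + v))
S = -78001 (S = 172*(1 - 453) - 257 = 172*(-452) - 257 = -77744 - 257 = -78001)
√(c(249, 406) + S) = √(2*406/(249 + 406) - 78001) = √(2*406/655 - 78001) = √(2*406*(1/655) - 78001) = √(812/655 - 78001) = √(-51089843/655) = I*√33463847165/655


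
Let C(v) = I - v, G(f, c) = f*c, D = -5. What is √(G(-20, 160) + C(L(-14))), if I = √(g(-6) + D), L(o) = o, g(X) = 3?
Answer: √(-3186 + I*√2) ≈ 0.0125 + 56.445*I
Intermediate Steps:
G(f, c) = c*f
I = I*√2 (I = √(3 - 5) = √(-2) = I*√2 ≈ 1.4142*I)
C(v) = -v + I*√2 (C(v) = I*√2 - v = -v + I*√2)
√(G(-20, 160) + C(L(-14))) = √(160*(-20) + (-1*(-14) + I*√2)) = √(-3200 + (14 + I*√2)) = √(-3186 + I*√2)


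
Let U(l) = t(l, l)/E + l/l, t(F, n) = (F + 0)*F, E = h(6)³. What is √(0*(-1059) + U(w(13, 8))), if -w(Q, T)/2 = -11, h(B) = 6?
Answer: 5*√42/18 ≈ 1.8002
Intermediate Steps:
w(Q, T) = 22 (w(Q, T) = -2*(-11) = 22)
E = 216 (E = 6³ = 216)
t(F, n) = F² (t(F, n) = F*F = F²)
U(l) = 1 + l²/216 (U(l) = l²/216 + l/l = l²*(1/216) + 1 = l²/216 + 1 = 1 + l²/216)
√(0*(-1059) + U(w(13, 8))) = √(0*(-1059) + (1 + (1/216)*22²)) = √(0 + (1 + (1/216)*484)) = √(0 + (1 + 121/54)) = √(0 + 175/54) = √(175/54) = 5*√42/18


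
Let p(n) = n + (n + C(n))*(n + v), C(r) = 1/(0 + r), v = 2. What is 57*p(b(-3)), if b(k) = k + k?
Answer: 1064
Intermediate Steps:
b(k) = 2*k
C(r) = 1/r
p(n) = n + (2 + n)*(n + 1/n) (p(n) = n + (n + 1/n)*(n + 2) = n + (n + 1/n)*(2 + n) = n + (2 + n)*(n + 1/n))
57*p(b(-3)) = 57*(1 + (2*(-3))² + 2/((2*(-3))) + 3*(2*(-3))) = 57*(1 + (-6)² + 2/(-6) + 3*(-6)) = 57*(1 + 36 + 2*(-⅙) - 18) = 57*(1 + 36 - ⅓ - 18) = 57*(56/3) = 1064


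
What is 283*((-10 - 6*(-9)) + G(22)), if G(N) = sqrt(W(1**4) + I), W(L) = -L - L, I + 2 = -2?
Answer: 12452 + 283*I*sqrt(6) ≈ 12452.0 + 693.21*I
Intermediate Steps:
I = -4 (I = -2 - 2 = -4)
W(L) = -2*L
G(N) = I*sqrt(6) (G(N) = sqrt(-2*1**4 - 4) = sqrt(-2*1 - 4) = sqrt(-2 - 4) = sqrt(-6) = I*sqrt(6))
283*((-10 - 6*(-9)) + G(22)) = 283*((-10 - 6*(-9)) + I*sqrt(6)) = 283*((-10 + 54) + I*sqrt(6)) = 283*(44 + I*sqrt(6)) = 12452 + 283*I*sqrt(6)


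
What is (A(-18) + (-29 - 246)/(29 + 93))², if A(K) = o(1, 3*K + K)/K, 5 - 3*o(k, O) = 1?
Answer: 58813561/10850436 ≈ 5.4204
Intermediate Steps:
o(k, O) = 4/3 (o(k, O) = 5/3 - ⅓*1 = 5/3 - ⅓ = 4/3)
A(K) = 4/(3*K)
(A(-18) + (-29 - 246)/(29 + 93))² = ((4/3)/(-18) + (-29 - 246)/(29 + 93))² = ((4/3)*(-1/18) - 275/122)² = (-2/27 - 275*1/122)² = (-2/27 - 275/122)² = (-7669/3294)² = 58813561/10850436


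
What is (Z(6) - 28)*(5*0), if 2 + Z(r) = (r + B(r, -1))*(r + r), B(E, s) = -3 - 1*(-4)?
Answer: 0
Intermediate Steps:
B(E, s) = 1 (B(E, s) = -3 + 4 = 1)
Z(r) = -2 + 2*r*(1 + r) (Z(r) = -2 + (r + 1)*(r + r) = -2 + (1 + r)*(2*r) = -2 + 2*r*(1 + r))
(Z(6) - 28)*(5*0) = ((-2 + 2*6 + 2*6**2) - 28)*(5*0) = ((-2 + 12 + 2*36) - 28)*0 = ((-2 + 12 + 72) - 28)*0 = (82 - 28)*0 = 54*0 = 0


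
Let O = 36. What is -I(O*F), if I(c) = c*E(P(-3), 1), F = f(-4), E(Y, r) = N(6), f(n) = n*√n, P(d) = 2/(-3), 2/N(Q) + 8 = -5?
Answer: -576*I/13 ≈ -44.308*I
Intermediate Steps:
N(Q) = -2/13 (N(Q) = 2/(-8 - 5) = 2/(-13) = 2*(-1/13) = -2/13)
P(d) = -⅔ (P(d) = 2*(-⅓) = -⅔)
f(n) = n^(3/2)
E(Y, r) = -2/13
F = -8*I (F = (-4)^(3/2) = -8*I ≈ -8.0*I)
I(c) = -2*c/13 (I(c) = c*(-2/13) = -2*c/13)
-I(O*F) = -(-2)*36*(-8*I)/13 = -(-2)*(-288*I)/13 = -576*I/13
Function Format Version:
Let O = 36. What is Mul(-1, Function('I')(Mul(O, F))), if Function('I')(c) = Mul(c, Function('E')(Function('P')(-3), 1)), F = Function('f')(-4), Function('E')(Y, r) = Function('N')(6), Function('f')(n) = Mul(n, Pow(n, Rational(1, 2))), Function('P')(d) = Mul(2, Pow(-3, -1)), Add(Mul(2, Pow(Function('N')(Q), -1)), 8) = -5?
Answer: Mul(Rational(-576, 13), I) ≈ Mul(-44.308, I)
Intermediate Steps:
Function('N')(Q) = Rational(-2, 13) (Function('N')(Q) = Mul(2, Pow(Add(-8, -5), -1)) = Mul(2, Pow(-13, -1)) = Mul(2, Rational(-1, 13)) = Rational(-2, 13))
Function('P')(d) = Rational(-2, 3) (Function('P')(d) = Mul(2, Rational(-1, 3)) = Rational(-2, 3))
Function('f')(n) = Pow(n, Rational(3, 2))
Function('E')(Y, r) = Rational(-2, 13)
F = Mul(-8, I) (F = Pow(-4, Rational(3, 2)) = Mul(-8, I) ≈ Mul(-8.0000, I))
Function('I')(c) = Mul(Rational(-2, 13), c) (Function('I')(c) = Mul(c, Rational(-2, 13)) = Mul(Rational(-2, 13), c))
Mul(-1, Function('I')(Mul(O, F))) = Mul(-1, Mul(Rational(-2, 13), Mul(36, Mul(-8, I)))) = Mul(-1, Mul(Rational(-2, 13), Mul(-288, I))) = Mul(-1, Mul(Rational(576, 13), I)) = Mul(Rational(-576, 13), I)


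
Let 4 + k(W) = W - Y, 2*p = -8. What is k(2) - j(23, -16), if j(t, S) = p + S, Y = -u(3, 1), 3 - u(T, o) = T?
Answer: 18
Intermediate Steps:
p = -4 (p = (½)*(-8) = -4)
u(T, o) = 3 - T
Y = 0 (Y = -(3 - 1*3) = -(3 - 3) = -1*0 = 0)
j(t, S) = -4 + S
k(W) = -4 + W (k(W) = -4 + (W - 1*0) = -4 + (W + 0) = -4 + W)
k(2) - j(23, -16) = (-4 + 2) - (-4 - 16) = -2 - 1*(-20) = -2 + 20 = 18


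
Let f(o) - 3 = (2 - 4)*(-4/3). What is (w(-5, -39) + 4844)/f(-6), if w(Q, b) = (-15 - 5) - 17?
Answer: 14421/17 ≈ 848.29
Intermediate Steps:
w(Q, b) = -37 (w(Q, b) = -20 - 17 = -37)
f(o) = 17/3 (f(o) = 3 + (2 - 4)*(-4/3) = 3 - (-8)/3 = 3 - 2*(-4/3) = 3 + 8/3 = 17/3)
(w(-5, -39) + 4844)/f(-6) = (-37 + 4844)/(17/3) = 4807*(3/17) = 14421/17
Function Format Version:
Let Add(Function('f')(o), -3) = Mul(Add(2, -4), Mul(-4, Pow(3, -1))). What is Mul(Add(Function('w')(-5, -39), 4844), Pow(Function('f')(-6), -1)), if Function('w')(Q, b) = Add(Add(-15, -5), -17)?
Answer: Rational(14421, 17) ≈ 848.29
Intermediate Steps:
Function('w')(Q, b) = -37 (Function('w')(Q, b) = Add(-20, -17) = -37)
Function('f')(o) = Rational(17, 3) (Function('f')(o) = Add(3, Mul(Add(2, -4), Mul(-4, Pow(3, -1)))) = Add(3, Mul(-2, Mul(-4, Rational(1, 3)))) = Add(3, Mul(-2, Rational(-4, 3))) = Add(3, Rational(8, 3)) = Rational(17, 3))
Mul(Add(Function('w')(-5, -39), 4844), Pow(Function('f')(-6), -1)) = Mul(Add(-37, 4844), Pow(Rational(17, 3), -1)) = Mul(4807, Rational(3, 17)) = Rational(14421, 17)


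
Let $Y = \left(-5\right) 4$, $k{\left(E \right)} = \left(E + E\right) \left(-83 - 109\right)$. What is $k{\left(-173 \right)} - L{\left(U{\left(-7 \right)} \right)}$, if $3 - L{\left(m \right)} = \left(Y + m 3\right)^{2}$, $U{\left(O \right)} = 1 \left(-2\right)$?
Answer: $67105$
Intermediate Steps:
$U{\left(O \right)} = -2$
$k{\left(E \right)} = - 384 E$ ($k{\left(E \right)} = 2 E \left(-192\right) = - 384 E$)
$Y = -20$
$L{\left(m \right)} = 3 - \left(-20 + 3 m\right)^{2}$ ($L{\left(m \right)} = 3 - \left(-20 + m 3\right)^{2} = 3 - \left(-20 + 3 m\right)^{2}$)
$k{\left(-173 \right)} - L{\left(U{\left(-7 \right)} \right)} = \left(-384\right) \left(-173\right) - \left(3 - \left(-20 + 3 \left(-2\right)\right)^{2}\right) = 66432 - \left(3 - \left(-20 - 6\right)^{2}\right) = 66432 - \left(3 - \left(-26\right)^{2}\right) = 66432 - \left(3 - 676\right) = 66432 - -673 = 66432 + 673 = 67105$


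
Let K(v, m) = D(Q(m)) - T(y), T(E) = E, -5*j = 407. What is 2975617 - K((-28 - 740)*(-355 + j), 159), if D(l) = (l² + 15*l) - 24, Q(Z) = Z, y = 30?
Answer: 2948005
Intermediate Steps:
j = -407/5 (j = -⅕*407 = -407/5 ≈ -81.400)
D(l) = -24 + l² + 15*l
K(v, m) = -54 + m² + 15*m (K(v, m) = (-24 + m² + 15*m) - 1*30 = (-24 + m² + 15*m) - 30 = -54 + m² + 15*m)
2975617 - K((-28 - 740)*(-355 + j), 159) = 2975617 - (-54 + 159² + 15*159) = 2975617 - (-54 + 25281 + 2385) = 2975617 - 1*27612 = 2975617 - 27612 = 2948005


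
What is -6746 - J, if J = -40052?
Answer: 33306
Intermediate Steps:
-6746 - J = -6746 - 1*(-40052) = -6746 + 40052 = 33306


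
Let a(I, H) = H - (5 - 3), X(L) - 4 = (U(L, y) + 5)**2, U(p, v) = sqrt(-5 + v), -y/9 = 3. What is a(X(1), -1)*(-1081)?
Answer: 3243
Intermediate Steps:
y = -27 (y = -9*3 = -27)
X(L) = 4 + (5 + 4*I*sqrt(2))**2 (X(L) = 4 + (sqrt(-5 - 27) + 5)**2 = 4 + (sqrt(-32) + 5)**2 = 4 + (4*I*sqrt(2) + 5)**2 = 4 + (5 + 4*I*sqrt(2))**2)
a(I, H) = -2 + H (a(I, H) = H - 1*2 = H - 2 = -2 + H)
a(X(1), -1)*(-1081) = (-2 - 1)*(-1081) = -3*(-1081) = 3243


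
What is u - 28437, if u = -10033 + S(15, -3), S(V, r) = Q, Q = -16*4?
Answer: -38534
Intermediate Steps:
Q = -64
S(V, r) = -64
u = -10097 (u = -10033 - 64 = -10097)
u - 28437 = -10097 - 28437 = -38534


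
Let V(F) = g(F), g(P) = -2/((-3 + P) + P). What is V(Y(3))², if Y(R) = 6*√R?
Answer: 196/19881 + 32*√3/19881 ≈ 0.012647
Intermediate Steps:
g(P) = -2/(-3 + 2*P)
V(F) = -2/(-3 + 2*F)
V(Y(3))² = (-2/(-3 + 2*(6*√3)))² = (-2/(-3 + 12*√3))² = 4/(-3 + 12*√3)²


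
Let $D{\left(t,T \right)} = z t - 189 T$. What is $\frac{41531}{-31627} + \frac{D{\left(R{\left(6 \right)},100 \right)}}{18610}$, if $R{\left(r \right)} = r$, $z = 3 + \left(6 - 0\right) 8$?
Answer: $- \frac{680482174}{294289235} \approx -2.3123$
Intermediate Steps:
$z = 51$ ($z = 3 + \left(6 + 0\right) 8 = 3 + 6 \cdot 8 = 3 + 48 = 51$)
$D{\left(t,T \right)} = - 189 T + 51 t$ ($D{\left(t,T \right)} = 51 t - 189 T = - 189 T + 51 t$)
$\frac{41531}{-31627} + \frac{D{\left(R{\left(6 \right)},100 \right)}}{18610} = \frac{41531}{-31627} + \frac{\left(-189\right) 100 + 51 \cdot 6}{18610} = 41531 \left(- \frac{1}{31627}\right) + \left(-18900 + 306\right) \frac{1}{18610} = - \frac{41531}{31627} - \frac{9297}{9305} = - \frac{680482174}{294289235}$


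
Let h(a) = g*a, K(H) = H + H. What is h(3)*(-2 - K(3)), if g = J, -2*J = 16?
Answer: 192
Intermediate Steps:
J = -8 (J = -½*16 = -8)
K(H) = 2*H
g = -8
h(a) = -8*a
h(3)*(-2 - K(3)) = (-8*3)*(-2 - 2*3) = -24*(-2 - 1*6) = -24*(-2 - 6) = -24*(-8) = 192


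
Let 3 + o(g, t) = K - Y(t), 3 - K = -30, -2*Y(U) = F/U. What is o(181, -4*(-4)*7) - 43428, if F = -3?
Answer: -9721155/224 ≈ -43398.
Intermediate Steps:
Y(U) = 3/(2*U) (Y(U) = -(-3)/(2*U) = 3/(2*U))
K = 33 (K = 3 - 1*(-30) = 3 + 30 = 33)
o(g, t) = 30 - 3/(2*t) (o(g, t) = -3 + (33 - 3/(2*t)) = 30 - 3/(2*t))
o(181, -4*(-4)*7) - 43428 = (30 - 3/(2*(-4*(-4)*7))) - 43428 = (30 - 3/(2*(16*7))) - 43428 = (30 - 3/2/112) - 43428 = (30 - 3/2*1/112) - 43428 = (30 - 3/224) - 43428 = 6717/224 - 43428 = -9721155/224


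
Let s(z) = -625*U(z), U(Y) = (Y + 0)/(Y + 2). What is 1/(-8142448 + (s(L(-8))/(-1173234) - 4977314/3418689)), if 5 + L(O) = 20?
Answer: -614285377422/5001787636876378603 ≈ -1.2281e-7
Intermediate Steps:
U(Y) = Y/(2 + Y)
L(O) = 15 (L(O) = -5 + 20 = 15)
s(z) = -625*z/(2 + z)
1/(-8142448 + (s(L(-8))/(-1173234) - 4977314/3418689)) = 1/(-8142448 + (-625*15/(2 + 15)/(-1173234) - 4977314/3418689)) = 1/(-8142448 + (-625*15/17*(-1/1173234) - 4977314*1/3418689)) = 1/(-8142448 + (-625*15*1/17*(-1/1173234) - 134522/92397)) = 1/(-8142448 + (-9375/17*(-1/1173234) - 134522/92397)) = 1/(-8142448 + (3125/6648326 - 134522/92397)) = 1/(-8142448 - 894057369547/614285377422) = 1/(-5001787636876378603/614285377422) = -614285377422/5001787636876378603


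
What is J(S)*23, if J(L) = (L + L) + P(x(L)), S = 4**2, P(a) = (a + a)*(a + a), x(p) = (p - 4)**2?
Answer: 1908448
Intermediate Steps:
x(p) = (-4 + p)**2
P(a) = 4*a**2 (P(a) = (2*a)*(2*a) = 4*a**2)
S = 16
J(L) = 2*L + 4*(-4 + L)**4 (J(L) = (L + L) + 4*((-4 + L)**2)**2 = 2*L + 4*(-4 + L)**4)
J(S)*23 = (2*16 + 4*(-4 + 16)**4)*23 = (32 + 4*12**4)*23 = (32 + 4*20736)*23 = (32 + 82944)*23 = 82976*23 = 1908448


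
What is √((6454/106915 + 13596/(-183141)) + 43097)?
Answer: √203990679284618853321135/2175613335 ≈ 207.60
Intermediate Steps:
√((6454/106915 + 13596/(-183141)) + 43097) = √((6454*(1/106915) + 13596*(-1/183141)) + 43097) = √((6454/106915 - 4532/61047) + 43097) = √(-90541442/6526840005 + 43097) = √(281287133154043/6526840005) = √203990679284618853321135/2175613335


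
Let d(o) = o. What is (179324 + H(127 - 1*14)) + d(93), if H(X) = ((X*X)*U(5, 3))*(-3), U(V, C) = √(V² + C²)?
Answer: 179417 - 38307*√34 ≈ -43949.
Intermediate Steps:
U(V, C) = √(C² + V²)
H(X) = -3*√34*X² (H(X) = ((X*X)*√(3² + 5²))*(-3) = (X²*√(9 + 25))*(-3) = (X²*√34)*(-3) = (√34*X²)*(-3) = -3*√34*X²)
(179324 + H(127 - 1*14)) + d(93) = (179324 - 3*√34*(127 - 1*14)²) + 93 = (179324 - 3*√34*(127 - 14)²) + 93 = (179324 - 3*√34*113²) + 93 = (179324 - 3*√34*12769) + 93 = (179324 - 38307*√34) + 93 = 179417 - 38307*√34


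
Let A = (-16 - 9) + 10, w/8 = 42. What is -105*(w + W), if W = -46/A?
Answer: -35602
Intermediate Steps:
w = 336 (w = 8*42 = 336)
A = -15 (A = -25 + 10 = -15)
W = 46/15 (W = -46/(-15) = -46*(-1/15) = 46/15 ≈ 3.0667)
-105*(w + W) = -105*(336 + 46/15) = -105*5086/15 = -35602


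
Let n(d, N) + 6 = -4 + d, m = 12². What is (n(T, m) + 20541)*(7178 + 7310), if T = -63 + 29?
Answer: 296960536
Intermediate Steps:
T = -34
m = 144
n(d, N) = -10 + d (n(d, N) = -6 + (-4 + d) = -10 + d)
(n(T, m) + 20541)*(7178 + 7310) = ((-10 - 34) + 20541)*(7178 + 7310) = (-44 + 20541)*14488 = 20497*14488 = 296960536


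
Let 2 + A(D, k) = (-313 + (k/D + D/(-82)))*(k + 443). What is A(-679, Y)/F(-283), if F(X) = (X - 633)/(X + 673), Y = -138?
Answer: 1008411834495/25500524 ≈ 39545.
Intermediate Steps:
A(D, k) = -2 + (443 + k)*(-313 - D/82 + k/D) (A(D, k) = -2 + (-313 + (k/D + D/(-82)))*(k + 443) = -2 + (-313 + (k/D + D*(-1/82)))*(443 + k) = -2 + (-313 + (k/D - D/82))*(443 + k) = -2 + (-313 + (-D/82 + k/D))*(443 + k) = -2 + (-313 - D/82 + k/D)*(443 + k) = -2 + (443 + k)*(-313 - D/82 + k/D))
F(X) = (-633 + X)/(673 + X)
A(-679, Y)/F(-283) = (((-138)² + 443*(-138) - 1/82*(-679)*(11370202 + 443*(-679) + 25666*(-138) - 679*(-138)))/(-679))/(((-633 - 283)/(673 - 283))) = (-(19044 - 61134 - 1/82*(-679)*(11370202 - 300797 - 3541908 + 93702))/679)/((-916/390)) = (-(19044 - 61134 - 1/82*(-679)*7621199)/679)/(((1/390)*(-916))) = (-(19044 - 61134 + 5174794121/82)/679)/(-458/195) = -1/679*5171342741/82*(-195/458) = -5171342741/55678*(-195/458) = 1008411834495/25500524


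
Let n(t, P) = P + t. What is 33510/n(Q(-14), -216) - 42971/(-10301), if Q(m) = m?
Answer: -33530318/236923 ≈ -141.52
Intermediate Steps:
33510/n(Q(-14), -216) - 42971/(-10301) = 33510/(-216 - 14) - 42971/(-10301) = 33510/(-230) - 42971*(-1/10301) = 33510*(-1/230) + 42971/10301 = -3351/23 + 42971/10301 = -33530318/236923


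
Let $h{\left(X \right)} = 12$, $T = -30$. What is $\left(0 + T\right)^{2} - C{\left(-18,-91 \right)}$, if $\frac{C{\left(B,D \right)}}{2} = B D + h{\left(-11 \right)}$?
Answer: $-2400$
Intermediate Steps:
$C{\left(B,D \right)} = 24 + 2 B D$ ($C{\left(B,D \right)} = 2 \left(B D + 12\right) = 2 \left(12 + B D\right) = 24 + 2 B D$)
$\left(0 + T\right)^{2} - C{\left(-18,-91 \right)} = \left(0 - 30\right)^{2} - \left(24 + 2 \left(-18\right) \left(-91\right)\right) = \left(-30\right)^{2} - \left(24 + 3276\right) = 900 - 3300 = -2400$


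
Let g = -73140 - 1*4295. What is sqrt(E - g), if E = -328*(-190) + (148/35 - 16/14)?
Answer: sqrt(171203655)/35 ≈ 373.84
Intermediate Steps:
g = -77435 (g = -73140 - 4295 = -77435)
E = 2181308/35 (E = 62320 + (148*(1/35) - 16*1/14) = 62320 + (148/35 - 8/7) = 62320 + 108/35 = 2181308/35 ≈ 62323.)
sqrt(E - g) = sqrt(2181308/35 - 1*(-77435)) = sqrt(2181308/35 + 77435) = sqrt(4891533/35) = sqrt(171203655)/35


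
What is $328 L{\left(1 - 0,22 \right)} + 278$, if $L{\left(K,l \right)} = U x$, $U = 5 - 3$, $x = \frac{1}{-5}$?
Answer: $\frac{734}{5} \approx 146.8$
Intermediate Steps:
$x = - \frac{1}{5} \approx -0.2$
$U = 2$ ($U = 5 - 3 = 2$)
$L{\left(K,l \right)} = - \frac{2}{5}$ ($L{\left(K,l \right)} = 2 \left(- \frac{1}{5}\right) = - \frac{2}{5}$)
$328 L{\left(1 - 0,22 \right)} + 278 = 328 \left(- \frac{2}{5}\right) + 278 = - \frac{656}{5} + 278 = \frac{734}{5}$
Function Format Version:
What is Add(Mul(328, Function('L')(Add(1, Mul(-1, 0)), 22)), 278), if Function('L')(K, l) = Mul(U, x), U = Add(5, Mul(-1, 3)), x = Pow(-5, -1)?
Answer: Rational(734, 5) ≈ 146.80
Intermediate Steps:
x = Rational(-1, 5) ≈ -0.20000
U = 2 (U = Add(5, -3) = 2)
Function('L')(K, l) = Rational(-2, 5) (Function('L')(K, l) = Mul(2, Rational(-1, 5)) = Rational(-2, 5))
Add(Mul(328, Function('L')(Add(1, Mul(-1, 0)), 22)), 278) = Add(Mul(328, Rational(-2, 5)), 278) = Add(Rational(-656, 5), 278) = Rational(734, 5)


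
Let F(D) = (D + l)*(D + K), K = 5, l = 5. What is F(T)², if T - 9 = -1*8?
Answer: 1296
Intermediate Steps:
T = 1 (T = 9 - 1*8 = 9 - 8 = 1)
F(D) = (5 + D)² (F(D) = (D + 5)*(D + 5) = (5 + D)*(5 + D) = (5 + D)²)
F(T)² = (25 + 1² + 10*1)² = (25 + 1 + 10)² = 36² = 1296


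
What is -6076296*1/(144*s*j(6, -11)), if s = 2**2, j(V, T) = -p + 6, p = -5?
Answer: -84393/88 ≈ -959.01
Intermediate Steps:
j(V, T) = 11 (j(V, T) = -1*(-5) + 6 = 5 + 6 = 11)
s = 4
-6076296*1/(144*s*j(6, -11)) = -6076296/((144*11)*4) = -6076296/(1584*4) = -6076296/6336 = -6076296*1/6336 = -84393/88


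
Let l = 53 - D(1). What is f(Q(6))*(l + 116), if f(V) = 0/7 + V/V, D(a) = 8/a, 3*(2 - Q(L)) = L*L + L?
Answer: 161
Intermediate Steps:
Q(L) = 2 - L/3 - L²/3 (Q(L) = 2 - (L*L + L)/3 = 2 - (L² + L)/3 = 2 - (L + L²)/3 = 2 + (-L/3 - L²/3) = 2 - L/3 - L²/3)
f(V) = 1 (f(V) = 0*(⅐) + 1 = 0 + 1 = 1)
l = 45 (l = 53 - 8/1 = 53 - 8 = 45)
f(Q(6))*(l + 116) = 1*(45 + 116) = 1*161 = 161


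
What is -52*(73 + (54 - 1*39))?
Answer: -4576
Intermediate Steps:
-52*(73 + (54 - 1*39)) = -52*(73 + (54 - 39)) = -52*(73 + 15) = -52*88 = -4576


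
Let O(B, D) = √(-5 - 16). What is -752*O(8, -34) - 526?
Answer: -526 - 752*I*√21 ≈ -526.0 - 3446.1*I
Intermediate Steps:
O(B, D) = I*√21 (O(B, D) = √(-21) = I*√21)
-752*O(8, -34) - 526 = -752*I*√21 - 526 = -526 - 752*I*√21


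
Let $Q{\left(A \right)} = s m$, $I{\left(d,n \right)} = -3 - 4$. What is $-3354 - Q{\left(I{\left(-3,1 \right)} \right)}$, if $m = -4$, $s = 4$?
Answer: $-3338$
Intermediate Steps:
$I{\left(d,n \right)} = -7$ ($I{\left(d,n \right)} = -3 - 4 = -7$)
$Q{\left(A \right)} = -16$ ($Q{\left(A \right)} = 4 \left(-4\right) = -16$)
$-3354 - Q{\left(I{\left(-3,1 \right)} \right)} = -3354 - -16 = -3354 + 16 = -3338$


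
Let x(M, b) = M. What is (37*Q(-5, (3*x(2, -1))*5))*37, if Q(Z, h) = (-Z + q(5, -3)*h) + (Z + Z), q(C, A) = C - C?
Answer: -6845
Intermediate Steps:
q(C, A) = 0
Q(Z, h) = Z (Q(Z, h) = (-Z + 0*h) + (Z + Z) = (-Z + 0) + 2*Z = -Z + 2*Z = Z)
(37*Q(-5, (3*x(2, -1))*5))*37 = (37*(-5))*37 = -185*37 = -6845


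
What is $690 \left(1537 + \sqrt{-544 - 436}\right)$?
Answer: $1060530 + 9660 i \sqrt{5} \approx 1.0605 \cdot 10^{6} + 21600.0 i$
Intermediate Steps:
$690 \left(1537 + \sqrt{-544 - 436}\right) = 690 \left(1537 + \sqrt{-980}\right) = 690 \left(1537 + 14 i \sqrt{5}\right) = 1060530 + 9660 i \sqrt{5}$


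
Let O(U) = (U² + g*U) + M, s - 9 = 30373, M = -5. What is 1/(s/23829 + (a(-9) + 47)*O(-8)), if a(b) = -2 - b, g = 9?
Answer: -23829/16697576 ≈ -0.0014271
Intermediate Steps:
s = 30382 (s = 9 + 30373 = 30382)
O(U) = -5 + U² + 9*U (O(U) = (U² + 9*U) - 5 = -5 + U² + 9*U)
1/(s/23829 + (a(-9) + 47)*O(-8)) = 1/(30382/23829 + ((-2 - 1*(-9)) + 47)*(-5 + (-8)² + 9*(-8))) = 1/(30382*(1/23829) + ((-2 + 9) + 47)*(-5 + 64 - 72)) = 1/(30382/23829 + (7 + 47)*(-13)) = 1/(30382/23829 + 54*(-13)) = 1/(30382/23829 - 702) = 1/(-16697576/23829) = -23829/16697576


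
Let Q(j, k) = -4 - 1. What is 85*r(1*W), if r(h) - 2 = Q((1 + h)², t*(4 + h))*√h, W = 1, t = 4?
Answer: -255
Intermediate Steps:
Q(j, k) = -5
r(h) = 2 - 5*√h
85*r(1*W) = 85*(2 - 5*√(1*1)) = 85*(2 - 5*√1) = 85*(2 - 5*1) = 85*(2 - 5) = 85*(-3) = -255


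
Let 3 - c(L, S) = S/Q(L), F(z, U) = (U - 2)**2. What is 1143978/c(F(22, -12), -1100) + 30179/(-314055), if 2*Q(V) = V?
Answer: 17604307493947/218896335 ≈ 80423.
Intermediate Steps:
F(z, U) = (-2 + U)**2
Q(V) = V/2
c(L, S) = 3 - 2*S/L (c(L, S) = 3 - S/(L/2) = 3 - S*2/L = 3 - 2*S/L)
1143978/c(F(22, -12), -1100) + 30179/(-314055) = 1143978/(3 - 2*(-1100)/(-2 - 12)**2) + 30179/(-314055) = 1143978/(3 - 2*(-1100)/(-14)**2) + 30179*(-1/314055) = 1143978/(3 - 2*(-1100)/196) - 30179/314055 = 1143978/(3 - 2*(-1100)*1/196) - 30179/314055 = 1143978/(3 + 550/49) - 30179/314055 = 1143978/(697/49) - 30179/314055 = 1143978*(49/697) - 30179/314055 = 56054922/697 - 30179/314055 = 17604307493947/218896335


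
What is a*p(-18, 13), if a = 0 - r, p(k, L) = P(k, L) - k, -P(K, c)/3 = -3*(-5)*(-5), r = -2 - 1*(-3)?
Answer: -243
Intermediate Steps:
r = 1 (r = -2 + 3 = 1)
P(K, c) = 225 (P(K, c) = -3*(-3*(-5))*(-5) = -45*(-5) = -3*(-75) = 225)
p(k, L) = 225 - k
a = -1 (a = 0 - 1*1 = 0 - 1 = -1)
a*p(-18, 13) = -(225 - 1*(-18)) = -(225 + 18) = -1*243 = -243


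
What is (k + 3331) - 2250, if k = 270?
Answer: 1351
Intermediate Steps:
(k + 3331) - 2250 = (270 + 3331) - 2250 = 3601 - 2250 = 1351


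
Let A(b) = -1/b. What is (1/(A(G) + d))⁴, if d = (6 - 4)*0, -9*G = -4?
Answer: 256/6561 ≈ 0.039018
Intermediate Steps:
G = 4/9 (G = -⅑*(-4) = 4/9 ≈ 0.44444)
d = 0 (d = 2*0 = 0)
(1/(A(G) + d))⁴ = (1/(-1/4/9 + 0))⁴ = (1/(-1*9/4 + 0))⁴ = (1/(-9/4 + 0))⁴ = (1/(-9/4))⁴ = (-4/9)⁴ = 256/6561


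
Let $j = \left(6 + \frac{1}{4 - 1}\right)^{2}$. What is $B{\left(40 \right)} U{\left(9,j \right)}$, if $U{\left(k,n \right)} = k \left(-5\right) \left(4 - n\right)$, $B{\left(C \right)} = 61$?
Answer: $99125$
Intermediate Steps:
$j = \frac{361}{9}$ ($j = \left(6 + \frac{1}{3}\right)^{2} = \left(\frac{19}{3}\right)^{2} = \frac{361}{9} \approx 40.111$)
$U{\left(k,n \right)} = - 5 k \left(4 - n\right)$
$B{\left(40 \right)} U{\left(9,j \right)} = 61 \cdot 5 \cdot 9 \left(-4 + \frac{361}{9}\right) = 61 \cdot 5 \cdot 9 \cdot \frac{325}{9} = 61 \cdot 1625 = 99125$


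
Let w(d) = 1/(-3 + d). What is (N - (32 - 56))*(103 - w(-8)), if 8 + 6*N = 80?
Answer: 40824/11 ≈ 3711.3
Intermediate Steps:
N = 12 (N = -4/3 + (⅙)*80 = -4/3 + 40/3 = 12)
(N - (32 - 56))*(103 - w(-8)) = (12 - (32 - 56))*(103 - 1/(-3 - 8)) = (12 - 1*(-24))*(103 - 1/(-11)) = (12 + 24)*(103 - 1*(-1/11)) = 36*(103 + 1/11) = 36*(1134/11) = 40824/11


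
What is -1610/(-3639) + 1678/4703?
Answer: 13678072/17114217 ≈ 0.79922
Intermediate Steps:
-1610/(-3639) + 1678/4703 = -1610*(-1/3639) + 1678*(1/4703) = 1610/3639 + 1678/4703 = 13678072/17114217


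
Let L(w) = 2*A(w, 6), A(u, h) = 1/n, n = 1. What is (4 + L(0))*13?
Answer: 78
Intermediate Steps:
A(u, h) = 1 (A(u, h) = 1/1 = 1)
L(w) = 2 (L(w) = 2*1 = 2)
(4 + L(0))*13 = (4 + 2)*13 = 6*13 = 78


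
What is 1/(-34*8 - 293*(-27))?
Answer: 1/7639 ≈ 0.00013091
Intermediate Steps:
1/(-34*8 - 293*(-27)) = 1/(-272 - 1*(-7911)) = 1/(-272 + 7911) = 1/7639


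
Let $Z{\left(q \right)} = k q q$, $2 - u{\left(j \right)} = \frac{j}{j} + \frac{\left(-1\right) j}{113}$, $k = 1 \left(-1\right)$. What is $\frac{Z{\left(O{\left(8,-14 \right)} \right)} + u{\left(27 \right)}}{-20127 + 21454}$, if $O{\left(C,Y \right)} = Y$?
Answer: $- \frac{22008}{149951} \approx -0.14677$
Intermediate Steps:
$k = -1$
$u{\left(j \right)} = 1 + \frac{j}{113}$ ($u{\left(j \right)} = 2 - \left(\frac{j}{j} + \frac{\left(-1\right) j}{113}\right) = 2 - \left(1 + - j \frac{1}{113}\right) = 2 - \left(1 - \frac{j}{113}\right) = 2 + \left(-1 + \frac{j}{113}\right) = 1 + \frac{j}{113}$)
$Z{\left(q \right)} = - q^{2}$ ($Z{\left(q \right)} = - q q = - q^{2}$)
$\frac{Z{\left(O{\left(8,-14 \right)} \right)} + u{\left(27 \right)}}{-20127 + 21454} = \frac{- \left(-14\right)^{2} + \left(1 + \frac{1}{113} \cdot 27\right)}{-20127 + 21454} = \frac{\left(-1\right) 196 + \left(1 + \frac{27}{113}\right)}{1327} = \left(-196 + \frac{140}{113}\right) \frac{1}{1327} = \left(- \frac{22008}{113}\right) \frac{1}{1327} = - \frac{22008}{149951}$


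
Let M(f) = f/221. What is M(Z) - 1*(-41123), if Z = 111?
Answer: 9088294/221 ≈ 41124.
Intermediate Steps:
M(f) = f/221 (M(f) = f*(1/221) = f/221)
M(Z) - 1*(-41123) = (1/221)*111 - 1*(-41123) = 111/221 + 41123 = 9088294/221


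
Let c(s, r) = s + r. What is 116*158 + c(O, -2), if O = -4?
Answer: 18322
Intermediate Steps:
c(s, r) = r + s
116*158 + c(O, -2) = 116*158 + (-2 - 4) = 18328 - 6 = 18322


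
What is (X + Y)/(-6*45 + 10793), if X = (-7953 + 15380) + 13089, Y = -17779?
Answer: 161/619 ≈ 0.26010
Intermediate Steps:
X = 20516 (X = 7427 + 13089 = 20516)
(X + Y)/(-6*45 + 10793) = (20516 - 17779)/(-6*45 + 10793) = 2737/(-1*270 + 10793) = 2737/(-270 + 10793) = 2737/10523 = 2737*(1/10523) = 161/619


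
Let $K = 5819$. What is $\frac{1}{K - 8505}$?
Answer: $- \frac{1}{2686} \approx -0.0003723$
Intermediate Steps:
$\frac{1}{K - 8505} = \frac{1}{5819 - 8505} = \frac{1}{-2686} = - \frac{1}{2686}$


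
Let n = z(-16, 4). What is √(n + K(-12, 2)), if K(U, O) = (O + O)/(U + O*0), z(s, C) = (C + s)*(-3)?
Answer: √321/3 ≈ 5.9722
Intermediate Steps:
z(s, C) = -3*C - 3*s
n = 36 (n = -3*4 - 3*(-16) = -12 + 48 = 36)
K(U, O) = 2*O/U (K(U, O) = (2*O)/(U + 0) = (2*O)/U = 2*O/U)
√(n + K(-12, 2)) = √(36 + 2*2/(-12)) = √(36 + 2*2*(-1/12)) = √(36 - ⅓) = √(107/3) = √321/3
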